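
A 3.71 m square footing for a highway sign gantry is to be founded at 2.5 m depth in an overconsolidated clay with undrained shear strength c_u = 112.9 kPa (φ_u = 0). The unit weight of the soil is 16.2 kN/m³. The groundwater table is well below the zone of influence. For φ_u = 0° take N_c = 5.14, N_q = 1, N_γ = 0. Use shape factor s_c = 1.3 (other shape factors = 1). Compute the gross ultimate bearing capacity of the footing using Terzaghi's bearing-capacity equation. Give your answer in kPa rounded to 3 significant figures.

q_ult ≈ 795 kPa

q = γ·D_f = 16.2 × 2.5 = 40.5 kPa.
c·N_c·s_c = 112.9 × 5.14 × 1.3 = 754.4 kPa
q·N_q = 40.5 × 1 = 40.5 kPa
q_ult = 754.4 + 40.5 = 794.9 kPa.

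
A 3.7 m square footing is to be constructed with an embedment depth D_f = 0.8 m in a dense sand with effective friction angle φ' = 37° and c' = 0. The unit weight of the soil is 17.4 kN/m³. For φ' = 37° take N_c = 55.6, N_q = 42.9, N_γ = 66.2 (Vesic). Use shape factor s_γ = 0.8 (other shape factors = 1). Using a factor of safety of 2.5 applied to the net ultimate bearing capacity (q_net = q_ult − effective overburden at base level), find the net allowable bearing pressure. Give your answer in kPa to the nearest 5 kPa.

Effective surcharge at the founding depth q = γ·D_f = 17.4 × 0.8 = 13.92 kPa.
q_ult = q·N_q + 0.5·γ·B·N_γ·s_γ
     = 13.92 × 42.9 + 0.5 × 17.4 × 3.7 × 66.2 × 0.8
     = 597.17 + 1704.8 = 2302 kPa.
Net ultimate: q_net = 2302 − 13.92 = 2288 kPa.
q_all(net) = 2288 / 2.5 = 915.21 kPa.

q_all(net) ≈ 915 kPa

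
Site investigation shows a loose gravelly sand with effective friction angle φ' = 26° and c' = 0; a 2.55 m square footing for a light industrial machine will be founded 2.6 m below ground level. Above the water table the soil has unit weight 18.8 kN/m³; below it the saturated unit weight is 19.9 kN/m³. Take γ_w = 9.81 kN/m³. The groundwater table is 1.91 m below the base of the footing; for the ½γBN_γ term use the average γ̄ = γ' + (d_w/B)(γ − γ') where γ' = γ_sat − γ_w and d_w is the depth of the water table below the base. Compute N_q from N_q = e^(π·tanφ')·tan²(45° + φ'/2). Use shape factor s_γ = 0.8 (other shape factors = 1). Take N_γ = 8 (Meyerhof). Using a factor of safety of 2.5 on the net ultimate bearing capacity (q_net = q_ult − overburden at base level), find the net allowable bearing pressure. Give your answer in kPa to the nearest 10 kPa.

q_all(net) ≈ 270 kPa

N_q = e^(π·tan26°)·tan²(58°) = 11.85.
q = γ·D_f = 18.8 × 2.6 = 48.88 kPa.
γ' = 10.09 kN/m³; averaging over the depth B below the base, γ̄ = γ' + (d_w/B)(γ − γ') = 16.614 kN/m³.
q·N_q = 48.88 × 11.854 = 579.43 kPa
0.5·γ·B·N_γ·s_γ = 0.5 × 16.614 × 2.55 × 8 × 0.8 = 135.57 kPa
q_ult = 579.43 + 135.57 = 715 kPa.
q_net = 715 − 48.88 = 666.12 kPa.
q_all(net) = 666.12 / 2.5 = 266.45 kPa.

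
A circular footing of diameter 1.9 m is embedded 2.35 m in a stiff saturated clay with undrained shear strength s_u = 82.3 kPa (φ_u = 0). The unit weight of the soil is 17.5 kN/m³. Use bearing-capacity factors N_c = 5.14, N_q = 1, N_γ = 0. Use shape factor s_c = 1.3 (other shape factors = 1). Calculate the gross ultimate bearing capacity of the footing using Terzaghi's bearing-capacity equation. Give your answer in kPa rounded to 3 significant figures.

q_ult ≈ 591 kPa

Effective surcharge at the founding depth q = γ·D_f = 17.5 × 2.35 = 41.125 kPa.
q_ult = c·N_c·s_c + q·N_q
     = 82.3 × 5.14 × 1.3 + 41.125 × 1
     = 549.93 + 41.125 = 591.05 kPa.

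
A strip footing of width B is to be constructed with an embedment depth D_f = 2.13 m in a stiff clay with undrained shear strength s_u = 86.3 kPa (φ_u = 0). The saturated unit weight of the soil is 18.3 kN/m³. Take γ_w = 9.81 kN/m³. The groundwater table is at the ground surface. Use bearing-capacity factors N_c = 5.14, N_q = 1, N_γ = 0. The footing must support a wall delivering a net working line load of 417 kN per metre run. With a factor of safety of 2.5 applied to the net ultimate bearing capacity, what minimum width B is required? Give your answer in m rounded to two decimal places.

B = 2.35 m

γ' = 18.3 − 9.81 = 8.49 kN/m³ (submerged throughout). q = 8.49 × 2.13 = 18.084 kPa.
c·N_c = 86.3 × 5.14 = 443.58 kPa
q·N_q = 18.084 × 1 = 18.084 kPa
q_ult = 443.58 + 18.084 = 461.67 kPa.
For φ = 0 the ½γBN_γ term vanishes, so q_ult is independent of B. q_net = 461.67 − 18.084 = 443.58 kPa; q_all(net) = 443.58/2.5 = 177.43 kPa.
Required width B = w / q_all(net) = 417 / 177.43 = 2.35 m.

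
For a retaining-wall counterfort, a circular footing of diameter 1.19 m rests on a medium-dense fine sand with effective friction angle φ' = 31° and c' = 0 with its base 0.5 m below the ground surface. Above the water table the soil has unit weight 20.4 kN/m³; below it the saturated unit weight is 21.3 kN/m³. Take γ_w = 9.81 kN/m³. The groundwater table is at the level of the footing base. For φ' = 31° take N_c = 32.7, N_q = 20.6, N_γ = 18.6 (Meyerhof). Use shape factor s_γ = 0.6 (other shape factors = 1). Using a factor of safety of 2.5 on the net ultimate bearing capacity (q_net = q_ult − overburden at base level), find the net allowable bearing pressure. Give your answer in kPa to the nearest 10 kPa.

q_all(net) ≈ 110 kPa

Effective surcharge at the founding depth q = γ·D_f = 20.4 × 0.5 = 10.2 kPa.
The water table coincides with the base, so in the self-weight term γ → γ' = 11.49 kN/m³.
q_ult = q·N_q + 0.5·γ·B·N_γ·s_γ
     = 10.2 × 20.6 + 0.5 × 11.49 × 1.19 × 18.6 × 0.6
     = 210.12 + 76.296 = 286.42 kPa.
q_net = 286.42 − 10.2 = 276.22 kPa.
q_all(net) = 276.22 / 2.5 = 110.49 kPa.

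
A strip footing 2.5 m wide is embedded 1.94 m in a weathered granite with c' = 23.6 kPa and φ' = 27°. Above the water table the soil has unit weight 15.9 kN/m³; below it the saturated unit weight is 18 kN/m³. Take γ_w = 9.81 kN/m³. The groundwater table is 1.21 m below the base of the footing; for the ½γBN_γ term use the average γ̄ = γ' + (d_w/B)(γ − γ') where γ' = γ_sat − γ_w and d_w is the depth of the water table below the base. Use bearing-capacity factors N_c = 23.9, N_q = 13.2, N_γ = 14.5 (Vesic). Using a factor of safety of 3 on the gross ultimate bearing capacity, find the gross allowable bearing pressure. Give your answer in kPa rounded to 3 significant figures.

q_all ≈ 396 kPa

q = γ·D_f = 15.9 × 1.94 = 30.846 kPa.
γ' = 8.19 kN/m³; averaging over the depth B below the base, γ̄ = γ' + (d_w/B)(γ − γ') = 11.922 kN/m³.
c·N_c = 23.6 × 23.9 = 564.04 kPa
q·N_q = 30.846 × 13.2 = 407.17 kPa
0.5·γ·B·N_γ = 0.5 × 11.922 × 2.5 × 14.5 = 216.08 kPa
q_ult = 564.04 + 407.17 + 216.08 = 1187.3 kPa.
q_all = 1187.3 / 3 = 395.76 kPa.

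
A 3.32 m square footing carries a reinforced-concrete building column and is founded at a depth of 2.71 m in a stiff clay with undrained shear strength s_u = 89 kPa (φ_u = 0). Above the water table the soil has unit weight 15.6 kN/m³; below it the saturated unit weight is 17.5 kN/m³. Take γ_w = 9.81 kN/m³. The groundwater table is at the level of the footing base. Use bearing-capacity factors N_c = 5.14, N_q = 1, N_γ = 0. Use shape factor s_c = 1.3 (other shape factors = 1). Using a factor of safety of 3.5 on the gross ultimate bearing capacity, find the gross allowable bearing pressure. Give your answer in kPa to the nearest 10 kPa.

q = γ·D_f = 15.6 × 2.71 = 42.276 kPa.
c·N_c·s_c = 89 × 5.14 × 1.3 = 594.7 kPa
q·N_q = 42.276 × 1 = 42.276 kPa
q_ult = 594.7 + 42.276 = 636.97 kPa.
q_all = 636.97 / 3.5 = 181.99 kPa.

q_all ≈ 180 kPa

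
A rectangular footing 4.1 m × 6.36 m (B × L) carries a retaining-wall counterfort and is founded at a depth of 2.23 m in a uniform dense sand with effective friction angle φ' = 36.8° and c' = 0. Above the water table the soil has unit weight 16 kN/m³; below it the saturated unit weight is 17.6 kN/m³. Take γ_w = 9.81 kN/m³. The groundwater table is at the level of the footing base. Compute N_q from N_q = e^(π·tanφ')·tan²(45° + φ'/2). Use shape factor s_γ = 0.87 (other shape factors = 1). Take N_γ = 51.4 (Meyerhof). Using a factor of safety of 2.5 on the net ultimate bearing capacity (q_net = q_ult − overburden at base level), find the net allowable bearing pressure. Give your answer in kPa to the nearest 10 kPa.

q_all(net) ≈ 870 kPa

N_q = e^(π·tan36.8°)·tan²(63.4°) = 41.82.
Overburden at base level: q = 16 × 2.23 = 35.68 kPa.
Below the base the soil is submerged, so the ½γBN_γ term uses γ' = 17.6 − 9.81 = 7.79 kN/m³.
Surcharge term q·N_q = 35.68 × 41.823 = 1492.3 kPa; self-weight term 0.5·γ·B·N_γ·s_γ = 0.5 × 7.79 × 4.1 × 51.4 × 0.87 = 714.12 kPa.
q_ult = 1492.3 + 714.12 = 2206.4 kPa.
q_net = 2206.4 − 35.68 = 2170.7 kPa.
q_all(net) = 2170.7 / 2.5 = 868.28 kPa.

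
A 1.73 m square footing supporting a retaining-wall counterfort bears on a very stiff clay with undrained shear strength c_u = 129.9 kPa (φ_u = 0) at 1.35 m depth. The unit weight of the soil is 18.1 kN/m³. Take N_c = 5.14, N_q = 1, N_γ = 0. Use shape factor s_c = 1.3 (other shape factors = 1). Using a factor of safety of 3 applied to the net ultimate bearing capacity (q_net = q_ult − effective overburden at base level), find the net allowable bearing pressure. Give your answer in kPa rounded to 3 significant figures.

q_all(net) ≈ 289 kPa

Overburden at base level: q = 18.1 × 1.35 = 24.435 kPa.
Cohesion term c·N_c·s_c = 129.9 × 5.14 × 1.3 = 867.99 kPa; surcharge term q·N_q = 24.435 × 1 = 24.435 kPa.
q_ult = 867.99 + 24.435 = 892.43 kPa.
Net ultimate: q_net = 892.43 − 24.435 = 867.99 kPa.
q_all(net) = 867.99 / 3 = 289.33 kPa.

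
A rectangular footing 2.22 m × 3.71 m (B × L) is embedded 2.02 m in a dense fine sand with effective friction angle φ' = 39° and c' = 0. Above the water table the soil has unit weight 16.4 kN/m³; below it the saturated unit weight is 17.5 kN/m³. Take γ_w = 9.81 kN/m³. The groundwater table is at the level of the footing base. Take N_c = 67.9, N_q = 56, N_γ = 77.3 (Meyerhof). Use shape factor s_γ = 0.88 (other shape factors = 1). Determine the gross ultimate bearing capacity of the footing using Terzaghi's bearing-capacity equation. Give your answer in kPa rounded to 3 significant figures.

Overburden at base level: q = 16.4 × 2.02 = 33.128 kPa.
Below the base the soil is submerged, so the ½γBN_γ term uses γ' = 17.5 − 9.81 = 7.69 kN/m³.
Surcharge term q·N_q = 33.128 × 56 = 1855.2 kPa; self-weight term 0.5·γ·B·N_γ·s_γ = 0.5 × 7.69 × 2.22 × 77.3 × 0.88 = 580.65 kPa.
q_ult = 1855.2 + 580.65 = 2435.8 kPa.

q_ult ≈ 2440 kPa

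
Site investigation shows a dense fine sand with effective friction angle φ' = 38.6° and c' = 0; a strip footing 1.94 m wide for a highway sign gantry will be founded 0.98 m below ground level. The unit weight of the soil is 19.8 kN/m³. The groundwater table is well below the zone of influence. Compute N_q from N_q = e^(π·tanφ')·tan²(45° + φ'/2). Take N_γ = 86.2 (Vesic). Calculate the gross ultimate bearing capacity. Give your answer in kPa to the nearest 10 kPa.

tan38.6° = 0.7983, so N_q = e^(π×0.7983)·tan²(64.3°) = 12.279 × 4.317 = 53.01.
q = γ·D_f = 19.8 × 0.98 = 19.404 kPa.
q·N_q = 19.404 × 53.014 = 1028.7 kPa
0.5·γ·B·N_γ = 0.5 × 19.8 × 1.94 × 86.2 = 1655.6 kPa
q_ult = 1028.7 + 1655.6 = 2684.2 kPa.

q_ult ≈ 2680 kPa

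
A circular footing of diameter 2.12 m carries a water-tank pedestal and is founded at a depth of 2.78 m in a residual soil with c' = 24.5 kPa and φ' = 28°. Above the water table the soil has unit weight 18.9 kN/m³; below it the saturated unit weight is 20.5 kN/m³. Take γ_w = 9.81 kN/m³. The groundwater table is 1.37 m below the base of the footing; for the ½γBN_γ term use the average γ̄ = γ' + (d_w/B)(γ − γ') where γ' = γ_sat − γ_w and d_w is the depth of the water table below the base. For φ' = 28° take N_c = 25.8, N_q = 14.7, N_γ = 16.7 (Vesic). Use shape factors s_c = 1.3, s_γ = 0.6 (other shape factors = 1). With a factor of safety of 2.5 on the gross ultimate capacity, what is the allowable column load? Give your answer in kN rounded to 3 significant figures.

P_all ≈ 2490 kN

Overburden at base level: q = 18.9 × 2.78 = 52.542 kPa.
The water table is 1.37 m below the base (< B = 2.12 m), so the ½γBN_γ term uses γ̄ = γ' + (d_w/B)(γ − γ') = 10.69 + (1.37/2.12)(18.9 − 10.69) = 15.996 kN/m³.
Cohesion term c·N_c·s_c = 24.5 × 25.8 × 1.3 = 821.73 kPa; surcharge term q·N_q = 52.542 × 14.7 = 772.37 kPa; self-weight term 0.5·γ·B·N_γ·s_γ = 0.5 × 15.996 × 2.12 × 16.7 × 0.6 = 169.89 kPa.
q_ult = 821.73 + 772.37 + 169.89 = 1764 kPa.
Gross allowable pressure q_all = 1764 / 2.5 = 705.6 kPa.
Footing area = 3.5299 m², so allowable column load = 705.6 × 3.5299 = 2490.7 kN.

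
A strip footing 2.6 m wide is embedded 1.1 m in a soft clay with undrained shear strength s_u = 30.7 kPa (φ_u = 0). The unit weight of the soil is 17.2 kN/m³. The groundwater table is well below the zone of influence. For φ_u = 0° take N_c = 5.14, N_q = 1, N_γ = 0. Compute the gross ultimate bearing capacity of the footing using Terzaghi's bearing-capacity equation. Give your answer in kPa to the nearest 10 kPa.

Effective surcharge at the founding depth q = γ·D_f = 17.2 × 1.1 = 18.92 kPa.
q_ult = c·N_c + q·N_q
     = 30.7 × 5.14 + 18.92 × 1
     = 157.8 + 18.92 = 176.72 kPa.

q_ult ≈ 180 kPa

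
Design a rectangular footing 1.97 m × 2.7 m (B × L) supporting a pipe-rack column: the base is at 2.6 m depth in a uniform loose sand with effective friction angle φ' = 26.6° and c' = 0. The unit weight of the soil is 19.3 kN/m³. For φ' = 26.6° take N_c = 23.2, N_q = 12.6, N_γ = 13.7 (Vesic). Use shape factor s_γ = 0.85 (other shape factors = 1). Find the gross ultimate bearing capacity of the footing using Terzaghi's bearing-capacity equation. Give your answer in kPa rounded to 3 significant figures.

q_ult ≈ 854 kPa

q = γ·D_f = 19.3 × 2.6 = 50.18 kPa.
q·N_q = 50.18 × 12.6 = 632.27 kPa
0.5·γ·B·N_γ·s_γ = 0.5 × 19.3 × 1.97 × 13.7 × 0.85 = 221.38 kPa
q_ult = 632.27 + 221.38 = 853.65 kPa.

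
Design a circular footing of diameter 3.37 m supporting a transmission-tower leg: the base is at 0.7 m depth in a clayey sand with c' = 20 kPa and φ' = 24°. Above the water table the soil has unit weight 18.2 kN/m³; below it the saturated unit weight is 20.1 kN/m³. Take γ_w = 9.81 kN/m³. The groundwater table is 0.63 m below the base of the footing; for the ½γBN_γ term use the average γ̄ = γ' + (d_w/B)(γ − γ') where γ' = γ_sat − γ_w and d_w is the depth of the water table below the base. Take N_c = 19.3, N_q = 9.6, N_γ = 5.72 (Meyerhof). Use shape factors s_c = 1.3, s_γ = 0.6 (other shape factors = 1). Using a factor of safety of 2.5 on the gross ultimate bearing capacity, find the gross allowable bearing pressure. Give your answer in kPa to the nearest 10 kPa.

Overburden at base level: q = 18.2 × 0.7 = 12.74 kPa.
The water table is 0.63 m below the base (< B = 3.37 m), so the ½γBN_γ term uses γ̄ = γ' + (d_w/B)(γ − γ') = 10.29 + (0.63/3.37)(18.2 − 10.29) = 11.769 kN/m³.
Cohesion term c·N_c·s_c = 20 × 19.3 × 1.3 = 501.8 kPa; surcharge term q·N_q = 12.74 × 9.6 = 122.3 kPa; self-weight term 0.5·γ·B·N_γ·s_γ = 0.5 × 11.769 × 3.37 × 5.72 × 0.6 = 68.058 kPa.
q_ult = 501.8 + 122.3 + 68.058 = 692.16 kPa.
q_all = 692.16 / 2.5 = 276.86 kPa.

q_all ≈ 280 kPa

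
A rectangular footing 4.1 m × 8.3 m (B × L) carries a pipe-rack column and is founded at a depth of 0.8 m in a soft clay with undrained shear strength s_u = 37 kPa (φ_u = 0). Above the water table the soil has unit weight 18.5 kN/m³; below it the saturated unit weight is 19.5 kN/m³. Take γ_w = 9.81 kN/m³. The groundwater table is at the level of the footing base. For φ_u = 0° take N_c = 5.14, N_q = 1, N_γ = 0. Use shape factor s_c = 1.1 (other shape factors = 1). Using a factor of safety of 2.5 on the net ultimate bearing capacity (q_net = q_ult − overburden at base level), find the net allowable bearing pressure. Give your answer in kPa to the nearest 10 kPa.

q = γ·D_f = 18.5 × 0.8 = 14.8 kPa.
c·N_c·s_c = 37 × 5.14 × 1.1 = 209.2 kPa
q·N_q = 14.8 × 1 = 14.8 kPa
q_ult = 209.2 + 14.8 = 224 kPa.
q_net = 224 − 14.8 = 209.2 kPa.
q_all(net) = 209.2 / 2.5 = 83.679 kPa.

q_all(net) ≈ 80 kPa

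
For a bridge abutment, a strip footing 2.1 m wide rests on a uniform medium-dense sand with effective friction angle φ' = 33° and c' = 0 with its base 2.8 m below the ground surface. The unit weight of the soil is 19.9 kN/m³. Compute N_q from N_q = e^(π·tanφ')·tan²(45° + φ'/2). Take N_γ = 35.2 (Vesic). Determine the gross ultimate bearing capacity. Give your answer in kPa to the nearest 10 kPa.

q_ult ≈ 2190 kPa

tan33° = 0.6494, so N_q = e^(π×0.6494)·tan²(61.5°) = 7.692 × 3.392 = 26.09.
Overburden at base level: q = 19.9 × 2.8 = 55.72 kPa.
Surcharge term q·N_q = 55.72 × 26.092 = 1453.8 kPa; self-weight term 0.5·γ·B·N_γ = 0.5 × 19.9 × 2.1 × 35.2 = 735.5 kPa.
q_ult = 1453.8 + 735.5 = 2189.4 kPa.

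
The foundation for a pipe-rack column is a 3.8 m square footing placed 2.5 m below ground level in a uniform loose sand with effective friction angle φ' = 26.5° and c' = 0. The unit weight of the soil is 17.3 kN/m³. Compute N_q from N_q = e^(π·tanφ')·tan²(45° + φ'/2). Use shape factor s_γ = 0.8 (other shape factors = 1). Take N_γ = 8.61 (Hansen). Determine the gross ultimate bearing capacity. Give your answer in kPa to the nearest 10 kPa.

tan26.5° = 0.4986, so N_q = e^(π×0.4986)·tan²(58.25°) = 4.789 × 2.611 = 12.51.
q = γ·D_f = 17.3 × 2.5 = 43.25 kPa.
q·N_q = 43.25 × 12.506 = 540.89 kPa
0.5·γ·B·N_γ·s_γ = 0.5 × 17.3 × 3.8 × 8.61 × 0.8 = 226.41 kPa
q_ult = 540.89 + 226.41 = 767.3 kPa.

q_ult ≈ 770 kPa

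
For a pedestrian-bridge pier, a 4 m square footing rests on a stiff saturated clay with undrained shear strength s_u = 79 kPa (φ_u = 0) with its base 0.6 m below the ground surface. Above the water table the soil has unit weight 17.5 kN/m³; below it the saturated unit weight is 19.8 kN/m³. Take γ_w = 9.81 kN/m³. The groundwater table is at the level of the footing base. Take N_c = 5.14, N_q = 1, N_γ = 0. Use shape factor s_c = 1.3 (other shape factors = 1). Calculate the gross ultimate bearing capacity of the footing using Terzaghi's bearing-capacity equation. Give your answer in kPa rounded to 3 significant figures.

q_ult ≈ 538 kPa

Overburden at base level: q = 17.5 × 0.6 = 10.5 kPa.
Cohesion term c·N_c·s_c = 79 × 5.14 × 1.3 = 527.88 kPa; surcharge term q·N_q = 10.5 × 1 = 10.5 kPa.
q_ult = 527.88 + 10.5 = 538.38 kPa.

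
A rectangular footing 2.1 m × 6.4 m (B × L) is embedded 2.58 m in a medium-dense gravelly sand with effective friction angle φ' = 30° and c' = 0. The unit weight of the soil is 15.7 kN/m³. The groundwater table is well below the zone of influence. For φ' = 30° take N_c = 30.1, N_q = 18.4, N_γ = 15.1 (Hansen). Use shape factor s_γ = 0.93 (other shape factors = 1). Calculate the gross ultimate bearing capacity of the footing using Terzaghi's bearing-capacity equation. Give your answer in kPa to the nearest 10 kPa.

q_ult ≈ 980 kPa

Overburden at base level: q = 15.7 × 2.58 = 40.506 kPa.
Surcharge term q·N_q = 40.506 × 18.4 = 745.31 kPa; self-weight term 0.5·γ·B·N_γ·s_γ = 0.5 × 15.7 × 2.1 × 15.1 × 0.93 = 231.5 kPa.
q_ult = 745.31 + 231.5 = 976.81 kPa.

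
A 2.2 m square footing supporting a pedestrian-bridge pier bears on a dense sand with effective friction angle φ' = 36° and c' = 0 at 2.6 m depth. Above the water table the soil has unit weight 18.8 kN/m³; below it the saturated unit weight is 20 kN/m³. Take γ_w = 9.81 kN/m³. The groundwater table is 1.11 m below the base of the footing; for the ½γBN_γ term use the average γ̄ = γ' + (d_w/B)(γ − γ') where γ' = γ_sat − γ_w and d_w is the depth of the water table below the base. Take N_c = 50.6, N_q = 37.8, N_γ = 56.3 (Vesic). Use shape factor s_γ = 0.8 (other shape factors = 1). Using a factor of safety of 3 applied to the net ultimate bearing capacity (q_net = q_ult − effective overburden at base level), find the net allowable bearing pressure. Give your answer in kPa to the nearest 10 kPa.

q = γ·D_f = 18.8 × 2.6 = 48.88 kPa.
γ' = 10.19 kN/m³; averaging over the depth B below the base, γ̄ = γ' + (d_w/B)(γ − γ') = 14.534 kN/m³.
q·N_q = 48.88 × 37.8 = 1847.7 kPa
0.5·γ·B·N_γ·s_γ = 0.5 × 14.534 × 2.2 × 56.3 × 0.8 = 720.08 kPa
q_ult = 1847.7 + 720.08 = 2567.7 kPa.
Net ultimate: q_net = 2567.7 − 48.88 = 2518.9 kPa.
q_all(net) = 2518.9 / 3 = 839.62 kPa.

q_all(net) ≈ 840 kPa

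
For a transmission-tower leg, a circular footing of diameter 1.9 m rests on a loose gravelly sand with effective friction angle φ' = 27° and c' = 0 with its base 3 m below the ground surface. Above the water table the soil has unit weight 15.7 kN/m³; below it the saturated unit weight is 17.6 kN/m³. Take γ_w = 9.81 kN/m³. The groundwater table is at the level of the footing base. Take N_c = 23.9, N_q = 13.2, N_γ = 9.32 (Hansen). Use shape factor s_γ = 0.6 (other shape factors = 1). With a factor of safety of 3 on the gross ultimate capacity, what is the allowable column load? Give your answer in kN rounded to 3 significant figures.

Effective surcharge at the founding depth q = γ·D_f = 15.7 × 3 = 47.1 kPa.
The water table coincides with the base, so in the self-weight term γ → γ' = 7.79 kN/m³.
q_ult = q·N_q + 0.5·γ·B·N_γ·s_γ
     = 47.1 × 13.2 + 0.5 × 7.79 × 1.9 × 9.32 × 0.6
     = 621.72 + 41.384 = 663.1 kPa.
Gross allowable pressure q_all = 663.1 / 3 = 221.03 kPa.
Footing area = 2.8353 m², so allowable column load = 221.03 × 2.8353 = 626.7 kN.

P_all ≈ 627 kN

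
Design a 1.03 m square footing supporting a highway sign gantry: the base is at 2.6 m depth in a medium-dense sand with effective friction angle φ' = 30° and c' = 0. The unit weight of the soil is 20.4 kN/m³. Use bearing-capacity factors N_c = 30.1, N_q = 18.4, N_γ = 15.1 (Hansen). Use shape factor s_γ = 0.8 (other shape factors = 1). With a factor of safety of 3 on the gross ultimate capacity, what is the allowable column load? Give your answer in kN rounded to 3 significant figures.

P_all ≈ 390 kN

Effective surcharge at the founding depth q = γ·D_f = 20.4 × 2.6 = 53.04 kPa.
q_ult = q·N_q + 0.5·γ·B·N_γ·s_γ
     = 53.04 × 18.4 + 0.5 × 20.4 × 1.03 × 15.1 × 0.8
     = 975.94 + 126.91 = 1102.8 kPa.
Gross allowable pressure q_all = 1102.8 / 3 = 367.62 kPa.
Footing area = 1.0609 m², so allowable column load = 367.62 × 1.0609 = 390 kN.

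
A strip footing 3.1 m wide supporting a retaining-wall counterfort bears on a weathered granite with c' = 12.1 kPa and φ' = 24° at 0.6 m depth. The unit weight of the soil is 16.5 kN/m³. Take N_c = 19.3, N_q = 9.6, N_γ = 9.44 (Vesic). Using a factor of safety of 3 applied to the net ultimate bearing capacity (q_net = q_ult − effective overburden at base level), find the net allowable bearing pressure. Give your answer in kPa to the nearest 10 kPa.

q_all(net) ≈ 190 kPa

q = γ·D_f = 16.5 × 0.6 = 9.9 kPa.
c·N_c = 12.1 × 19.3 = 233.53 kPa
q·N_q = 9.9 × 9.6 = 95.04 kPa
0.5·γ·B·N_γ = 0.5 × 16.5 × 3.1 × 9.44 = 241.43 kPa
q_ult = 233.53 + 95.04 + 241.43 = 570 kPa.
Net ultimate: q_net = 570 − 9.9 = 560.1 kPa.
q_all(net) = 560.1 / 3 = 186.7 kPa.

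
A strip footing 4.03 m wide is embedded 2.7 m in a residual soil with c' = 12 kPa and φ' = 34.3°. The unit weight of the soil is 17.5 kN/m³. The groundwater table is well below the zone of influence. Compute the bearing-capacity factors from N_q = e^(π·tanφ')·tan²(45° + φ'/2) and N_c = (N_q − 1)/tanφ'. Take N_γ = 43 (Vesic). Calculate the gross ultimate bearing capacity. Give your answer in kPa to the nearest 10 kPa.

tan34.3° = 0.6822, so N_q = e^(π×0.6822)·tan²(62.15°) = 8.525 × 3.582 = 30.54.
N_c = (30.54 − 1)/tan34.3° = 43.3.
Effective surcharge at the founding depth q = γ·D_f = 17.5 × 2.7 = 47.25 kPa.
q_ult = c·N_c + q·N_q + 0.5·γ·B·N_γ
     = 12 × 43.303 + 47.25 × 30.539 + 0.5 × 17.5 × 4.03 × 43
     = 519.64 + 1443 + 1516.3 = 3478.9 kPa.

q_ult ≈ 3480 kPa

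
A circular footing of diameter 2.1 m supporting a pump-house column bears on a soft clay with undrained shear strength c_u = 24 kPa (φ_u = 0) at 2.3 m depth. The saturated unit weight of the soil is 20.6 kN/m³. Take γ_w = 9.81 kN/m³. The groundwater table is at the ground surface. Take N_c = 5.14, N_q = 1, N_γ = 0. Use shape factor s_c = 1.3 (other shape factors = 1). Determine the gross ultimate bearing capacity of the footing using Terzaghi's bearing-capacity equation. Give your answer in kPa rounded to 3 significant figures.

With the water table at the surface the whole profile is submerged: γ' = 20.6 − 9.81 = 10.79 kN/m³, so q = γ'·D_f = 24.817 kPa.
q_ult = c·N_c·s_c + q·N_q
     = 24 × 5.14 × 1.3 + 24.817 × 1
     = 160.37 + 24.817 = 185.19 kPa.

q_ult ≈ 185 kPa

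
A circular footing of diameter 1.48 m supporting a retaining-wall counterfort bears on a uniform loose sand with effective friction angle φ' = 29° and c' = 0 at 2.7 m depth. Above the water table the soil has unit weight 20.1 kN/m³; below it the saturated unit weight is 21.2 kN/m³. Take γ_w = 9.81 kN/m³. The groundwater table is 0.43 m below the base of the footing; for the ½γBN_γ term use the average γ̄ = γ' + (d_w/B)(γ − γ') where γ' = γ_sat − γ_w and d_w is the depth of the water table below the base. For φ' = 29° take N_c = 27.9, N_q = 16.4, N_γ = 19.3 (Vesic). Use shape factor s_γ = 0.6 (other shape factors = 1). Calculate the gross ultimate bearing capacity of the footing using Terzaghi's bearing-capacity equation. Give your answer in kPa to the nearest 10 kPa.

q = γ·D_f = 20.1 × 2.7 = 54.27 kPa.
γ' = 11.39 kN/m³; averaging over the depth B below the base, γ̄ = γ' + (d_w/B)(γ − γ') = 13.921 kN/m³.
q·N_q = 54.27 × 16.4 = 890.03 kPa
0.5·γ·B·N_γ·s_γ = 0.5 × 13.921 × 1.48 × 19.3 × 0.6 = 119.29 kPa
q_ult = 890.03 + 119.29 = 1009.3 kPa.

q_ult ≈ 1010 kPa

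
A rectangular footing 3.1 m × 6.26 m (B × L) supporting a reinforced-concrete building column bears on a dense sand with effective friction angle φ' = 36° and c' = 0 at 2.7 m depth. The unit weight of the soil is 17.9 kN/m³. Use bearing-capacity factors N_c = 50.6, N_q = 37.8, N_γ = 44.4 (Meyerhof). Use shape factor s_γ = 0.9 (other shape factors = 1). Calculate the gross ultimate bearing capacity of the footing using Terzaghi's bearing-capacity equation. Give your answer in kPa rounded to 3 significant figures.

Overburden at base level: q = 17.9 × 2.7 = 48.33 kPa.
Surcharge term q·N_q = 48.33 × 37.8 = 1826.9 kPa; self-weight term 0.5·γ·B·N_γ·s_γ = 0.5 × 17.9 × 3.1 × 44.4 × 0.9 = 1108.7 kPa.
q_ult = 1826.9 + 1108.7 = 2935.6 kPa.

q_ult ≈ 2940 kPa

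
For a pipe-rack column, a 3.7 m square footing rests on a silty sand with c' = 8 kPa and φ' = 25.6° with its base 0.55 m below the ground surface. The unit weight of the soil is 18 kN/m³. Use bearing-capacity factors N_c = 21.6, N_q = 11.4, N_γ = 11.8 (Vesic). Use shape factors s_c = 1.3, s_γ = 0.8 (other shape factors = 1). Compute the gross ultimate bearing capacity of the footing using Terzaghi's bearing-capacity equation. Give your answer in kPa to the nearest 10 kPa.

q_ult ≈ 650 kPa

Overburden at base level: q = 18 × 0.55 = 9.9 kPa.
Cohesion term c·N_c·s_c = 8 × 21.6 × 1.3 = 224.64 kPa; surcharge term q·N_q = 9.9 × 11.4 = 112.86 kPa; self-weight term 0.5·γ·B·N_γ·s_γ = 0.5 × 18 × 3.7 × 11.8 × 0.8 = 314.35 kPa.
q_ult = 224.64 + 112.86 + 314.35 = 651.85 kPa.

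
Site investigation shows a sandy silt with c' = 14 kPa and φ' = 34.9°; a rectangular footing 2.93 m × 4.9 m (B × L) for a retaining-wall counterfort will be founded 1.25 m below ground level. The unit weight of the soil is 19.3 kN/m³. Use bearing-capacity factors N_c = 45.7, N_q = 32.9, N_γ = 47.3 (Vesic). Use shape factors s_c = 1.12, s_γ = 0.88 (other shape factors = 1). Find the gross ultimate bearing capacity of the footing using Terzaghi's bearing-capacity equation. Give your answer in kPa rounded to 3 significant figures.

q_ult ≈ 2690 kPa

Overburden at base level: q = 19.3 × 1.25 = 24.125 kPa.
Cohesion term c·N_c·s_c = 14 × 45.7 × 1.12 = 716.58 kPa; surcharge term q·N_q = 24.125 × 32.9 = 793.71 kPa; self-weight term 0.5·γ·B·N_γ·s_γ = 0.5 × 19.3 × 2.93 × 47.3 × 0.88 = 1176.9 kPa.
q_ult = 716.58 + 793.71 + 1176.9 = 2687.2 kPa.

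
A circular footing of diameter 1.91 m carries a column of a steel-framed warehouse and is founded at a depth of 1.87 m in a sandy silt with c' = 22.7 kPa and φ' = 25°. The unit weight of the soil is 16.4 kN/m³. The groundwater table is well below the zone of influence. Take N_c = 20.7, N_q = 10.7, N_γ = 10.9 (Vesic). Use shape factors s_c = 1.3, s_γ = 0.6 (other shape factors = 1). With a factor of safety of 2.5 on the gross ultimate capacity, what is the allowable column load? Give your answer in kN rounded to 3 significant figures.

q = γ·D_f = 16.4 × 1.87 = 30.668 kPa.
c·N_c·s_c = 22.7 × 20.7 × 1.3 = 610.86 kPa
q·N_q = 30.668 × 10.7 = 328.15 kPa
0.5·γ·B·N_γ·s_γ = 0.5 × 16.4 × 1.91 × 10.9 × 0.6 = 102.43 kPa
q_ult = 610.86 + 328.15 + 102.43 = 1041.4 kPa.
Gross allowable pressure q_all = 1041.4 / 2.5 = 416.57 kPa.
Footing area = 2.8652 m², so allowable column load = 416.57 × 2.8652 = 1193.6 kN.

P_all ≈ 1190 kN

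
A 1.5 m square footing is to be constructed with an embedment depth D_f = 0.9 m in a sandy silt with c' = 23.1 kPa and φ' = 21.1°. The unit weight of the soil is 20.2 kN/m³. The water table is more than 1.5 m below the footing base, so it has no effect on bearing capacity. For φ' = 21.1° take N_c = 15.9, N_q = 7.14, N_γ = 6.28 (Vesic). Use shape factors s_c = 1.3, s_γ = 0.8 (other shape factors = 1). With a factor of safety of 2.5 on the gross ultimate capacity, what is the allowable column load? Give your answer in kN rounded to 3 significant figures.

Effective surcharge at the founding depth q = γ·D_f = 20.2 × 0.9 = 18.18 kPa.
q_ult = c·N_c·s_c + q·N_q + 0.5·γ·B·N_γ·s_γ
     = 23.1 × 15.9 × 1.3 + 18.18 × 7.14 + 0.5 × 20.2 × 1.5 × 6.28 × 0.8
     = 477.48 + 129.81 + 76.114 = 683.4 kPa.
Gross allowable pressure q_all = 683.4 / 2.5 = 273.36 kPa.
Footing area = 2.25 m², so allowable column load = 273.36 × 2.25 = 615.06 kN.

P_all ≈ 615 kN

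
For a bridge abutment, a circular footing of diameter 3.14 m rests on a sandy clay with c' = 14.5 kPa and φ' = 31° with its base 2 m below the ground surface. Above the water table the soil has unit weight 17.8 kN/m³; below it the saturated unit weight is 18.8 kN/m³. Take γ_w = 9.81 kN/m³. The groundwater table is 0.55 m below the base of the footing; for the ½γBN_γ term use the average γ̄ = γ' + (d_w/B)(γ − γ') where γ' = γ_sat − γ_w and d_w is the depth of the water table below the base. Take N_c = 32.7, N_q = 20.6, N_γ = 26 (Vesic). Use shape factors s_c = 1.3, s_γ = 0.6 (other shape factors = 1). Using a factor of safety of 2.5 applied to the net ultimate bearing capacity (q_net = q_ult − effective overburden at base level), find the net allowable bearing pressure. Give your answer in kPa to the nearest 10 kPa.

Effective surcharge at the founding depth q = γ·D_f = 17.8 × 2 = 35.6 kPa.
With d_w = 0.55 m < B, γ̄ = 8.99 + (0.55/3.14) × (17.8 − 8.99) = 10.533 kN/m³.
q_ult = c·N_c·s_c + q·N_q + 0.5·γ·B·N_γ·s_γ
     = 14.5 × 32.7 × 1.3 + 35.6 × 20.6 + 0.5 × 10.533 × 3.14 × 26 × 0.6
     = 616.4 + 733.36 + 257.98 = 1607.7 kPa.
Net ultimate: q_net = 1607.7 − 35.6 = 1572.1 kPa.
q_all(net) = 1572.1 / 2.5 = 628.85 kPa.

q_all(net) ≈ 630 kPa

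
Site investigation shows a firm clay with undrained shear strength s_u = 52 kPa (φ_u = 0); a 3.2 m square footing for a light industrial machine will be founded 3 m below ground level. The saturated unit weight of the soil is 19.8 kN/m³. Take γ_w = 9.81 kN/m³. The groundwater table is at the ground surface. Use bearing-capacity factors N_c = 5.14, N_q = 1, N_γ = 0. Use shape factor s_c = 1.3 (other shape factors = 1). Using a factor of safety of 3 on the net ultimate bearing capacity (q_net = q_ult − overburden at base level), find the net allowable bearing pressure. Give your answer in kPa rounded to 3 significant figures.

q_all(net) ≈ 116 kPa

γ' = 19.8 − 9.81 = 9.99 kN/m³ (submerged throughout). q = 9.99 × 3 = 29.97 kPa.
c·N_c·s_c = 52 × 5.14 × 1.3 = 347.46 kPa
q·N_q = 29.97 × 1 = 29.97 kPa
q_ult = 347.46 + 29.97 = 377.43 kPa.
q_net = 377.43 − 29.97 = 347.46 kPa.
q_all(net) = 347.46 / 3 = 115.82 kPa.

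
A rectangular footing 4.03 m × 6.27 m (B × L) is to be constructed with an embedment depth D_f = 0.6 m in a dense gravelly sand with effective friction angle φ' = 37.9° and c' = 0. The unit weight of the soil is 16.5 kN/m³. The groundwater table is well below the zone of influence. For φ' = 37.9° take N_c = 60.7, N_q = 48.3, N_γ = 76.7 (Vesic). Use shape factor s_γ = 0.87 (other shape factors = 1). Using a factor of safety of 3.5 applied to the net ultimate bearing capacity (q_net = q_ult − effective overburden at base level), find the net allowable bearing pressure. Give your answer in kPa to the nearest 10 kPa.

q_all(net) ≈ 770 kPa

Effective surcharge at the founding depth q = γ·D_f = 16.5 × 0.6 = 9.9 kPa.
q_ult = q·N_q + 0.5·γ·B·N_γ·s_γ
     = 9.9 × 48.3 + 0.5 × 16.5 × 4.03 × 76.7 × 0.87
     = 478.17 + 2218.6 = 2696.7 kPa.
Net ultimate: q_net = 2696.7 − 9.9 = 2686.8 kPa.
q_all(net) = 2686.8 / 3.5 = 767.67 kPa.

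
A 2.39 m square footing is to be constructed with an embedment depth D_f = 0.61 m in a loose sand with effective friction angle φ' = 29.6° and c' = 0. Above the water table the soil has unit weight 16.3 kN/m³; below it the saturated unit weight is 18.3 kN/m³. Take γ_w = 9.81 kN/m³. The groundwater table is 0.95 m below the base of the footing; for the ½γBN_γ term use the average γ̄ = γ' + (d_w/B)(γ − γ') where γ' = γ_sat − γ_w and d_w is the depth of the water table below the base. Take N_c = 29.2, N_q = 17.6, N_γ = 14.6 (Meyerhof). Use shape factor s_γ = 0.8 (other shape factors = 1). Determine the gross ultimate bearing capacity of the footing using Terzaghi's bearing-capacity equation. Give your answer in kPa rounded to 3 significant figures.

q_ult ≈ 337 kPa

Effective surcharge at the founding depth q = γ·D_f = 16.3 × 0.61 = 9.943 kPa.
With d_w = 0.95 m < B, γ̄ = 8.49 + (0.95/2.39) × (16.3 − 8.49) = 11.594 kN/m³.
q_ult = q·N_q + 0.5·γ·B·N_γ·s_γ
     = 9.943 × 17.6 + 0.5 × 11.594 × 2.39 × 14.6 × 0.8
     = 175 + 161.83 = 336.83 kPa.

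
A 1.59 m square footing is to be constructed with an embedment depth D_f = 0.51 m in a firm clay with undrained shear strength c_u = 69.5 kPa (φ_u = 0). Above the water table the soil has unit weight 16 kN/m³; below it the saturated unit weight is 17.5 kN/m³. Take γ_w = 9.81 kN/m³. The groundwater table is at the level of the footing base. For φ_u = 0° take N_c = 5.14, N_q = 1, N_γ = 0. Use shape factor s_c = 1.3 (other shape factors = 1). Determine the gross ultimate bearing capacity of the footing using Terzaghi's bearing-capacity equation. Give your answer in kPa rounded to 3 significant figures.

q_ult ≈ 473 kPa

Effective surcharge at the founding depth q = γ·D_f = 16 × 0.51 = 8.16 kPa.
q_ult = c·N_c·s_c + q·N_q
     = 69.5 × 5.14 × 1.3 + 8.16 × 1
     = 464.4 + 8.16 = 472.56 kPa.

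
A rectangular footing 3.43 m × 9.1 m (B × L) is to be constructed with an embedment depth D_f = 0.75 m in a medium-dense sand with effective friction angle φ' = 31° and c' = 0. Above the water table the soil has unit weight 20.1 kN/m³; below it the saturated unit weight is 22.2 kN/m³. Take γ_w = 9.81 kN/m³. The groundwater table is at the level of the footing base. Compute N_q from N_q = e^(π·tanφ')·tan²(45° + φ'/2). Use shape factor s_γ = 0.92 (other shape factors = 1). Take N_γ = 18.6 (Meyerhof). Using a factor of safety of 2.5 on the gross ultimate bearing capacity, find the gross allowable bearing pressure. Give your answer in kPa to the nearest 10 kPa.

N_q = e^(π·tan31°)·tan²(60.5°) = 20.63.
q = γ·D_f = 20.1 × 0.75 = 15.075 kPa.
For the ½γBN_γ term take γ' = 22.2 − 9.81 = 12.39 kN/m³ (soil below base is submerged).
q·N_q = 15.075 × 20.631 = 311.01 kPa
0.5·γ·B·N_γ·s_γ = 0.5 × 12.39 × 3.43 × 18.6 × 0.92 = 363.61 kPa
q_ult = 311.01 + 363.61 = 674.62 kPa.
q_all = 674.62 / 2.5 = 269.85 kPa.

q_all ≈ 270 kPa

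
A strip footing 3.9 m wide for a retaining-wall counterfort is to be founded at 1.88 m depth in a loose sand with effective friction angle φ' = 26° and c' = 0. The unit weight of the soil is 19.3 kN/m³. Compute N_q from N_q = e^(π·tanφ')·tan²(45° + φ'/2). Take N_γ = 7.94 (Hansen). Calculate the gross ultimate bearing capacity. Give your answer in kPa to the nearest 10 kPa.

q_ult ≈ 730 kPa

tan26° = 0.4877, so N_q = e^(π×0.4877)·tan²(58°) = 4.629 × 2.561 = 11.85.
Overburden at base level: q = 19.3 × 1.88 = 36.284 kPa.
Surcharge term q·N_q = 36.284 × 11.854 = 430.12 kPa; self-weight term 0.5·γ·B·N_γ = 0.5 × 19.3 × 3.9 × 7.94 = 298.82 kPa.
q_ult = 430.12 + 298.82 = 728.94 kPa.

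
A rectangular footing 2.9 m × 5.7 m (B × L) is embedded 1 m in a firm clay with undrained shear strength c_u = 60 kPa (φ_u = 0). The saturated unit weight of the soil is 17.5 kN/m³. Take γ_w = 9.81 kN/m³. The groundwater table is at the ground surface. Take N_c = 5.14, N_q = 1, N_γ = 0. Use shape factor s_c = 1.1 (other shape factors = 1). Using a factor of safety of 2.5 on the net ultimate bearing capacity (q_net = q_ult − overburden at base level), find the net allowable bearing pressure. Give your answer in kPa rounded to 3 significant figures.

With the water table at the surface the whole profile is submerged: γ' = 17.5 − 9.81 = 7.69 kN/m³, so q = γ'·D_f = 7.69 kPa.
q_ult = c·N_c·s_c + q·N_q
     = 60 × 5.14 × 1.1 + 7.69 × 1
     = 339.24 + 7.69 = 346.93 kPa.
q_net = 346.93 − 7.69 = 339.24 kPa.
q_all(net) = 339.24 / 2.5 = 135.7 kPa.

q_all(net) ≈ 136 kPa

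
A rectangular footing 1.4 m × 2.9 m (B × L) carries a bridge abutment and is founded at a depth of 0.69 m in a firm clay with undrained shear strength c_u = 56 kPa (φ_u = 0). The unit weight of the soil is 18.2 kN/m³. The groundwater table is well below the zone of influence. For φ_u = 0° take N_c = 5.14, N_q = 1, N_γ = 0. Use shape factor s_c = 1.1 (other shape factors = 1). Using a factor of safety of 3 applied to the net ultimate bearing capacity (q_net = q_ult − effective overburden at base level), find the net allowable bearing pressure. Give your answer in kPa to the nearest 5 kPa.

Overburden at base level: q = 18.2 × 0.69 = 12.558 kPa.
Cohesion term c·N_c·s_c = 56 × 5.14 × 1.1 = 316.62 kPa; surcharge term q·N_q = 12.558 × 1 = 12.558 kPa.
q_ult = 316.62 + 12.558 = 329.18 kPa.
Net ultimate: q_net = 329.18 − 12.558 = 316.62 kPa.
q_all(net) = 316.62 / 3 = 105.54 kPa.

q_all(net) ≈ 105 kPa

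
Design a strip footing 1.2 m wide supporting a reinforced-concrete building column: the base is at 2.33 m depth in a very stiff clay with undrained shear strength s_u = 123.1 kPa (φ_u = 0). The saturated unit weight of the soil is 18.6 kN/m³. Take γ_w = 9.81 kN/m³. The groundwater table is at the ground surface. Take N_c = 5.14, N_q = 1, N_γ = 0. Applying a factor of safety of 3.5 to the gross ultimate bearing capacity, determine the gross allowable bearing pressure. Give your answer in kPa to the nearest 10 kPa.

q_all ≈ 190 kPa

γ' = 18.6 − 9.81 = 8.79 kN/m³ (submerged throughout). q = 8.79 × 2.33 = 20.481 kPa.
c·N_c = 123.1 × 5.14 = 632.73 kPa
q·N_q = 20.481 × 1 = 20.481 kPa
q_ult = 632.73 + 20.481 = 653.21 kPa.
q_all = q_ult / FS = 653.21 / 3.5 = 186.63 kPa.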